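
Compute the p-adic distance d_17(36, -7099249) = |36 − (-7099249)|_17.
d_17(36, -7099249) = 1/1419857

Step 1 — x − y = 36 − (-7099249) = 7099285. Step 2 — v_17(7099285) = 5 (factor: 7099285 = (17^5 · 5); the sign does not affect v_p). Step 3 — |x − y|_17 = 17^{-5} = 1/1419857.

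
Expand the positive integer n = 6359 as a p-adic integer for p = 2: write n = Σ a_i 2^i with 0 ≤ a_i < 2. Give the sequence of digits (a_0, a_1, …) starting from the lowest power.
(a_0, a_1, …) = (1, 1, 1, 0, 1, 0, 1, 1, 0, 0, 0, 1, 1)

Repeated division by 2 gives the digits low-to-high: 6359 = 1 + 1·2^1 + 1·2^2 + 1·2^4 + 1·2^6 + 1·2^7 + 1·2^11 + 1·2^12. Digit sequence: (1, 1, 1, 0, 1, 0, 1, 1, 0, 0, 0, 1, 1).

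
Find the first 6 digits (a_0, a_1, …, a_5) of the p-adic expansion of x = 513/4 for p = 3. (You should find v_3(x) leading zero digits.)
(a_0, …, a_5) = (0, 0, 0, 1, 2, 2)

v_3(513/4) = 3, so a_0 = ... = a_2 = 0. Factor out: x = 3^3 · u with u = 19/4 a unit in ℤ_3. Expand u iteratively via a_{v+i} = u_i mod 3, u_{i+1} = (u_i − a_{v+i})/3:
  u_0 = 19/4;  a_3 = 1;  u_1 = (u_0 − 1)/3 = 5/4
  u_1 = 5/4;  a_4 = 2;  u_2 = (u_1 − 2)/3 = -1/4
  u_2 = -1/4;  a_5 = 2;  u_3 = (u_2 − 2)/3 = -3/4
Digits: (0, 0, 0, 1, 2, 2).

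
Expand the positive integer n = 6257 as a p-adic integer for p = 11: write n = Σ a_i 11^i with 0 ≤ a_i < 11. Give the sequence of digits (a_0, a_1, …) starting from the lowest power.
(a_0, a_1, …) = (9, 7, 7, 4)

Repeated division by 11 gives the digits low-to-high: 6257 = 9 + 7·11^1 + 7·11^2 + 4·11^3. Digit sequence: (9, 7, 7, 4).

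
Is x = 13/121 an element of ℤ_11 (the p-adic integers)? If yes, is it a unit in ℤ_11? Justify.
x ∉ ℤ_11 (v_11(x) = -2 < 0)

ℤ_11 = {x ∈ ℚ_11 : v_11(x) ≥ 0} and ℤ_11^× = {x ∈ ℤ_11 : v_11(x) = 0}. Here v_11(13/121) = v_11(num) − v_11(den) = -2; compare against these criteria.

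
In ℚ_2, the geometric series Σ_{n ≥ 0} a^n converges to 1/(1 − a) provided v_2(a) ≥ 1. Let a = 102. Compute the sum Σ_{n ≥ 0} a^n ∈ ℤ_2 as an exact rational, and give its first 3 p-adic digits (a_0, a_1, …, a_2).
Σ a^n = 1/(1 − a) = -1/101;  first 3 digits = (1, 1, 0)

v_2(a) = 1 ≥ 1, so the series converges in ℤ_2 to 1/(1 − a) = 1/(1 − 102) = -1/101. Expand this rational in ℤ_2: compute digits iteratively via d_i = x_i mod 2, x_{i+1} = (x_i − d_i)/2. The first 3 digits are (1, 1, 0).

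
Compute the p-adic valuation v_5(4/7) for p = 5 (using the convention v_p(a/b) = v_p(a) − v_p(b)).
v_5(4/7) = 0

Factor powers of 5 from the numerator and denominator of the reduced fraction: 4 = 5^0 · 4 and 7 = 5^0 · 7. Apply v_p(a/b) = v_p(a) − v_p(b): v_5(4/7) = 0 − 0 = 0.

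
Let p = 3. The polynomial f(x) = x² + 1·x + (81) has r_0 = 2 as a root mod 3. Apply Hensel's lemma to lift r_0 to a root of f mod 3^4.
r_3 = 80 (mod 81)

Hensel: r_{i+1} = r_i − f(r_i)·(f′(r_i))^{-1} mod 3^{i+2}, f′(x) = 2x + 1. Iterate:
  r_0 = 2 (mod 3)
  r_1 = 8 (mod 9)
  r_2 = 26 (mod 27)
  r_3 = 80 (mod 81)
Final: r = 80 satisfies f(r) ≡ 0 mod 3^4.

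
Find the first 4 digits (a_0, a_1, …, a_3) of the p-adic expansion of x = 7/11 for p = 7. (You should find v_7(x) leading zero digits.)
(a_0, …, a_3) = (0, 2, 1, 3)

v_7(7/11) = 1, so a_0 = ... = a_0 = 0. Factor out: x = 7^1 · u with u = 1/11 a unit in ℤ_7. Expand u iteratively via a_{v+i} = u_i mod 7, u_{i+1} = (u_i − a_{v+i})/7:
  u_0 = 1/11;  a_1 = 2;  u_1 = (u_0 − 2)/7 = -3/11
  u_1 = -3/11;  a_2 = 1;  u_2 = (u_1 − 1)/7 = -2/11
  u_2 = -2/11;  a_3 = 3;  u_3 = (u_2 − 3)/7 = -5/11
Digits: (0, 2, 1, 3).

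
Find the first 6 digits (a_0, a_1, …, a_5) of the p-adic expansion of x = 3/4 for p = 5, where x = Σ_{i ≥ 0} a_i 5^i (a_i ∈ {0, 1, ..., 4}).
(a_0, …, a_5) = (2, 1, 1, 1, 1, 1)

v_5(3/4) = 0 (numerator and denominator both coprime to 5), so x ∈ ℤ_5^×. Compute digits iteratively via a_i = x_i mod 5, x_{i+1} = (x_i − a_i)/5, with x_0 = x:
  x_0 = 3/4;  a_0 = 2;  x_1 = (x_0 − 2)/5 = -1/4
  x_1 = -1/4;  a_1 = 1;  x_2 = (x_1 − 1)/5 = -1/4
  x_2 = -1/4;  a_2 = 1;  x_3 = (x_2 − 1)/5 = -1/4
  x_3 = -1/4;  a_3 = 1;  x_4 = (x_3 − 1)/5 = -1/4
  x_4 = -1/4;  a_4 = 1;  x_5 = (x_4 − 1)/5 = -1/4
  x_5 = -1/4;  a_5 = 1;  x_6 = (x_5 − 1)/5 = -1/4
Digits: (2, 1, 1, 1, 1, 1).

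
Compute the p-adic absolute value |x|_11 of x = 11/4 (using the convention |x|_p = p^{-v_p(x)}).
|11/4|_11 = 1/11

Step 1 — compute v_11(x) by factoring powers of 11 out of the numerator and denominator: v_11(11/4) = 1. Step 2 — apply |x|_p = p^{-v_p(x)} = 11^{-1} = 1/11.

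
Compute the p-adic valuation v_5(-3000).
v_5(-3000) = 3

v_5(n) is the largest exponent k such that 5^k divides n. Factor out: -3000 = -5^3 · 24. (Sign doesn't affect v_p.) So v_5(-3000) = 3.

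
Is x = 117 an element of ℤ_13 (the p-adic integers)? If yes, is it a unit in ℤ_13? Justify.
x ∈ ℤ_13 but not a unit; v_13(x) = 1 > 0

ℤ_13 = {x ∈ ℚ_13 : v_13(x) ≥ 0} and ℤ_13^× = {x ∈ ℤ_13 : v_13(x) = 0}. Here v_13(117) = v_13(num) − v_13(den) = 1; compare against these criteria.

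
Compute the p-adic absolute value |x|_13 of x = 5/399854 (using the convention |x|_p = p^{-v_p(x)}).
|5/399854|_13 = 28561

Step 1 — compute v_13(x) by factoring powers of 13 out of the numerator and denominator: v_13(5/399854) = -4. Step 2 — apply |x|_p = p^{-v_p(x)} = 13^{4} = 28561.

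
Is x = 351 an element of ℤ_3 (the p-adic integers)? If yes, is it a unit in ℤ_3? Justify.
x ∈ ℤ_3 but not a unit; v_3(x) = 3 > 0

ℤ_3 = {x ∈ ℚ_3 : v_3(x) ≥ 0} and ℤ_3^× = {x ∈ ℤ_3 : v_3(x) = 0}. Here v_3(351) = v_3(num) − v_3(den) = 3; compare against these criteria.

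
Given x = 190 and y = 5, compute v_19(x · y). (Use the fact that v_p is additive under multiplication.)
v_19(950) = 1

v_p(x) = 1 (factor: 190 = 19^1 · 10); v_p(y) = 0 (factor: 5 = 19^0 · 5). Additivity: v_p(xy) = v_p(x) + v_p(y) = 1 + 0 = 1. (Direct check: xy = 950 = 19^1 · (50).)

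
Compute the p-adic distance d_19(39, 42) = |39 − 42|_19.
d_19(39, 42) = 1

Step 1 — x − y = 39 − 42 = -3. Step 2 — v_19(-3) = 0 (factor: -3 = −(19^0 · 3); the sign does not affect v_p). Step 3 — |x − y|_19 = 19^{0} = 1.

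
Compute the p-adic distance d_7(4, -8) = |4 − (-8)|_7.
d_7(4, -8) = 1

Step 1 — x − y = 4 − (-8) = 12. Step 2 — v_7(12) = 0 (factor: 12 = (7^0 · 12); the sign does not affect v_p). Step 3 — |x − y|_7 = 7^{0} = 1.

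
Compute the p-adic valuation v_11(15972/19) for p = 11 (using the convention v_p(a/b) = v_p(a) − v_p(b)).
v_11(15972/19) = 3

Factor powers of 11 from the numerator and denominator of the reduced fraction: 15972 = 11^3 · 12 and 19 = 11^0 · 19. Apply v_p(a/b) = v_p(a) − v_p(b): v_11(15972/19) = 3 − 0 = 3.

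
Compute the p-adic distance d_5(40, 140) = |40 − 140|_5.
d_5(40, 140) = 1/25

Step 1 — x − y = 40 − 140 = -100. Step 2 — v_5(-100) = 2 (factor: -100 = −(5^2 · 4); the sign does not affect v_p). Step 3 — |x − y|_5 = 5^{-2} = 1/25.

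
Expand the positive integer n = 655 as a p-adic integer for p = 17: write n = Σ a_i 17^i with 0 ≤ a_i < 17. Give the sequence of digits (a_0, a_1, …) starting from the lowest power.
(a_0, a_1, …) = (9, 4, 2)

Repeated division by 17 gives the digits low-to-high: 655 = 9 + 4·17^1 + 2·17^2. Digit sequence: (9, 4, 2).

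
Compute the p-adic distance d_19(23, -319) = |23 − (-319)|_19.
d_19(23, -319) = 1/19

Step 1 — x − y = 23 − (-319) = 342. Step 2 — v_19(342) = 1 (factor: 342 = (19^1 · 18); the sign does not affect v_p). Step 3 — |x − y|_19 = 19^{-1} = 1/19.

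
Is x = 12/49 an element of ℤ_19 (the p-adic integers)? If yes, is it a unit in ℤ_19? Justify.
x ∈ ℤ_19^× (unit); v_19(x) = 0

ℤ_19 = {x ∈ ℚ_19 : v_19(x) ≥ 0} and ℤ_19^× = {x ∈ ℤ_19 : v_19(x) = 0}. Here v_19(12/49) = v_19(num) − v_19(den) = 0; compare against these criteria.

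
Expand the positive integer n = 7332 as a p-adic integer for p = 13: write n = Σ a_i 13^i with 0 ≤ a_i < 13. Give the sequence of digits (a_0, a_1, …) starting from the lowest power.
(a_0, a_1, …) = (0, 5, 4, 3)

Repeated division by 13 gives the digits low-to-high: 7332 = 5·13^1 + 4·13^2 + 3·13^3. Digit sequence: (0, 5, 4, 3).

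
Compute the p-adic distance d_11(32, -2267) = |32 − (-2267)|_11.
d_11(32, -2267) = 1/121

Step 1 — x − y = 32 − (-2267) = 2299. Step 2 — v_11(2299) = 2 (factor: 2299 = (11^2 · 19); the sign does not affect v_p). Step 3 — |x − y|_11 = 11^{-2} = 1/121.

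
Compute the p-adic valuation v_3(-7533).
v_3(-7533) = 5

v_3(n) is the largest exponent k such that 3^k divides n. Factor out: -7533 = -3^5 · 31. (Sign doesn't affect v_p.) So v_3(-7533) = 5.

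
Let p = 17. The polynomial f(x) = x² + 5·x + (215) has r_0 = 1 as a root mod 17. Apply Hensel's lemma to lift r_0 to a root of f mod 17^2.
r_1 = 52 (mod 289)

Hensel: r_{i+1} = r_i − f(r_i)·(f′(r_i))^{-1} mod 17^{i+2}, f′(x) = 2x + 5. Iterate:
  r_0 = 1 (mod 17)
  r_1 = 52 (mod 289)
Final: r = 52 satisfies f(r) ≡ 0 mod 17^2.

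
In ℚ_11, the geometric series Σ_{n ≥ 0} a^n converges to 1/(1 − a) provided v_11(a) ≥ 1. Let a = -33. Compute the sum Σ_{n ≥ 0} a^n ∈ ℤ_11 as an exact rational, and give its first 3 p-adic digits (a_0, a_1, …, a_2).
Σ a^n = 1/(1 − a) = 1/34;  first 3 digits = (1, 8, 8)

v_11(a) = 1 ≥ 1, so the series converges in ℤ_11 to 1/(1 − a) = 1/(1 − (-33)) = 1/34. Expand this rational in ℤ_11: compute digits iteratively via d_i = x_i mod 11, x_{i+1} = (x_i − d_i)/11. The first 3 digits are (1, 8, 8).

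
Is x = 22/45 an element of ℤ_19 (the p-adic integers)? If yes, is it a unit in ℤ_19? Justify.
x ∈ ℤ_19^× (unit); v_19(x) = 0

ℤ_19 = {x ∈ ℚ_19 : v_19(x) ≥ 0} and ℤ_19^× = {x ∈ ℤ_19 : v_19(x) = 0}. Here v_19(22/45) = v_19(num) − v_19(den) = 0; compare against these criteria.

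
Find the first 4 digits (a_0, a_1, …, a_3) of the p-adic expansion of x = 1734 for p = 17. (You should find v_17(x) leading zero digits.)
(a_0, …, a_3) = (0, 0, 6, 0)

v_17(1734) = 2, so a_0 = ... = a_1 = 0. Factor out: x = 17^2 · u with u = 6 a unit in ℤ_17. Expand u iteratively via a_{v+i} = u_i mod 17, u_{i+1} = (u_i − a_{v+i})/17:
  u_0 = 6;  a_2 = 6;  u_1 = (u_0 − 6)/17 = 0
  u_1 = 0;  a_3 = 0;  u_2 = (u_1 − 0)/17 = 0
Digits: (0, 0, 6, 0).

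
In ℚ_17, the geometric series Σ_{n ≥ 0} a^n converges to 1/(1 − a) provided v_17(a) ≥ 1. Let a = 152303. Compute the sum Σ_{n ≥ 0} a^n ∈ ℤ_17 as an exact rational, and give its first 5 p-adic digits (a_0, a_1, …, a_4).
Σ a^n = 1/(1 − a) = -1/152302;  first 5 digits = (1, 0, 0, 14, 1)

v_17(a) = 3 ≥ 1, so the series converges in ℤ_17 to 1/(1 − a) = 1/(1 − 152303) = -1/152302. Expand this rational in ℤ_17: compute digits iteratively via d_i = x_i mod 17, x_{i+1} = (x_i − d_i)/17. The first 5 digits are (1, 0, 0, 14, 1).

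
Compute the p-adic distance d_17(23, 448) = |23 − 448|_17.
d_17(23, 448) = 1/17

Step 1 — x − y = 23 − 448 = -425. Step 2 — v_17(-425) = 1 (factor: -425 = −(17^1 · 25); the sign does not affect v_p). Step 3 — |x − y|_17 = 17^{-1} = 1/17.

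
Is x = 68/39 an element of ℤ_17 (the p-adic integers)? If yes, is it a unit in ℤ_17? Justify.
x ∈ ℤ_17 but not a unit; v_17(x) = 1 > 0

ℤ_17 = {x ∈ ℚ_17 : v_17(x) ≥ 0} and ℤ_17^× = {x ∈ ℤ_17 : v_17(x) = 0}. Here v_17(68/39) = v_17(num) − v_17(den) = 1; compare against these criteria.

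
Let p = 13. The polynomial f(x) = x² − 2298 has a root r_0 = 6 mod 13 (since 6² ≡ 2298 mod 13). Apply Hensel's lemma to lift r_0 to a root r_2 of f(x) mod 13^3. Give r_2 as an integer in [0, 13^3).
r_2 = 1124 (mod 2197)

Hensel's recurrence: r_{i+1} = r_i − f(r_i)·(f′(r_i))^{-1} mod 13^{i+2}, with f′(x) = 2x. Iterate:
  r_0 = 6 (mod 13)
  r_1 = 110 (mod 169)
  r_2 = 1124 (mod 2197)
Final: r_2 = 1124, and one checks f(r_2) ≡ 0 mod 13^3.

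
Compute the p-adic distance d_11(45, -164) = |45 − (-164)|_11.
d_11(45, -164) = 1/11

Step 1 — x − y = 45 − (-164) = 209. Step 2 — v_11(209) = 1 (factor: 209 = (11^1 · 19); the sign does not affect v_p). Step 3 — |x − y|_11 = 11^{-1} = 1/11.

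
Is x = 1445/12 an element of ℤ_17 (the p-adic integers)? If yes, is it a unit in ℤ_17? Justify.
x ∈ ℤ_17 but not a unit; v_17(x) = 2 > 0

ℤ_17 = {x ∈ ℚ_17 : v_17(x) ≥ 0} and ℤ_17^× = {x ∈ ℤ_17 : v_17(x) = 0}. Here v_17(1445/12) = v_17(num) − v_17(den) = 2; compare against these criteria.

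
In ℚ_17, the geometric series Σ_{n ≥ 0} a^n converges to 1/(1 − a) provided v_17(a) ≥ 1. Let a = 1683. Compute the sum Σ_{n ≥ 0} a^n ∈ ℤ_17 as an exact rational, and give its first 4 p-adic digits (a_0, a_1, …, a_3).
Σ a^n = 1/(1 − a) = -1/1682;  first 4 digits = (1, 14, 14, 5)

v_17(a) = 1 ≥ 1, so the series converges in ℤ_17 to 1/(1 − a) = 1/(1 − 1683) = -1/1682. Expand this rational in ℤ_17: compute digits iteratively via d_i = x_i mod 17, x_{i+1} = (x_i − d_i)/17. The first 4 digits are (1, 14, 14, 5).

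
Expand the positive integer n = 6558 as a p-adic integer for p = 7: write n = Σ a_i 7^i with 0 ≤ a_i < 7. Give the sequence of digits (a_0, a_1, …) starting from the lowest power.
(a_0, a_1, …) = (6, 5, 0, 5, 2)

Repeated division by 7 gives the digits low-to-high: 6558 = 6 + 5·7^1 + 5·7^3 + 2·7^4. Digit sequence: (6, 5, 0, 5, 2).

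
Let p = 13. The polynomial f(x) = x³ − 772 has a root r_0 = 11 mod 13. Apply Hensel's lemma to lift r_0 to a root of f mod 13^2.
r_1 = 63 (mod 169)

Hensel: r_{i+1} = r_i − f(r_i)/f′(r_i) mod 13^{i+2}, where f′(x) = 3x². Iterate:
  r_0 = 11 (mod 13)
  r_1 = 63 (mod 169)
Final: r = 63 with f(r) ≡ 0 mod 13^2.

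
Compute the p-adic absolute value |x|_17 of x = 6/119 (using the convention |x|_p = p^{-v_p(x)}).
|6/119|_17 = 17

Step 1 — compute v_17(x) by factoring powers of 17 out of the numerator and denominator: v_17(6/119) = -1. Step 2 — apply |x|_p = p^{-v_p(x)} = 17^{1} = 17.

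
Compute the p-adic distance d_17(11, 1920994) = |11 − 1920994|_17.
d_17(11, 1920994) = 1/83521

Step 1 — x − y = 11 − 1920994 = -1920983. Step 2 — v_17(-1920983) = 4 (factor: -1920983 = −(17^4 · 23); the sign does not affect v_p). Step 3 — |x − y|_17 = 17^{-4} = 1/83521.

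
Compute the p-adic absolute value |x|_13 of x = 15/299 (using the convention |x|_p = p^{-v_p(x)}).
|15/299|_13 = 13

Step 1 — compute v_13(x) by factoring powers of 13 out of the numerator and denominator: v_13(15/299) = -1. Step 2 — apply |x|_p = p^{-v_p(x)} = 13^{1} = 13.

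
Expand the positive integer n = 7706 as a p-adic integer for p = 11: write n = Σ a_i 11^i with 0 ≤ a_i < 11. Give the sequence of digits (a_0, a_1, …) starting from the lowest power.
(a_0, a_1, …) = (6, 7, 8, 5)

Repeated division by 11 gives the digits low-to-high: 7706 = 6 + 7·11^1 + 8·11^2 + 5·11^3. Digit sequence: (6, 7, 8, 5).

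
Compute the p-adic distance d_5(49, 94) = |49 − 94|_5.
d_5(49, 94) = 1/5

Step 1 — x − y = 49 − 94 = -45. Step 2 — v_5(-45) = 1 (factor: -45 = −(5^1 · 9); the sign does not affect v_p). Step 3 — |x − y|_5 = 5^{-1} = 1/5.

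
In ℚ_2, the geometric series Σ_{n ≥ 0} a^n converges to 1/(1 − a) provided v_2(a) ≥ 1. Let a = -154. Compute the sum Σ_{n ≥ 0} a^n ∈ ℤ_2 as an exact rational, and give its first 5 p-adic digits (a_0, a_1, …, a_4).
Σ a^n = 1/(1 − a) = 1/155;  first 5 digits = (1, 1, 0, 0, 1)

v_2(a) = 1 ≥ 1, so the series converges in ℤ_2 to 1/(1 − a) = 1/(1 − (-154)) = 1/155. Expand this rational in ℤ_2: compute digits iteratively via d_i = x_i mod 2, x_{i+1} = (x_i − d_i)/2. The first 5 digits are (1, 1, 0, 0, 1).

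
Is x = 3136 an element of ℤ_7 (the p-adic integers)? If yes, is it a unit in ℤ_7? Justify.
x ∈ ℤ_7 but not a unit; v_7(x) = 2 > 0

ℤ_7 = {x ∈ ℚ_7 : v_7(x) ≥ 0} and ℤ_7^× = {x ∈ ℤ_7 : v_7(x) = 0}. Here v_7(3136) = v_7(num) − v_7(den) = 2; compare against these criteria.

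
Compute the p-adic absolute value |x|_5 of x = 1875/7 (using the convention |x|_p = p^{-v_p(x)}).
|1875/7|_5 = 1/625

Step 1 — compute v_5(x) by factoring powers of 5 out of the numerator and denominator: v_5(1875/7) = 4. Step 2 — apply |x|_p = p^{-v_p(x)} = 5^{-4} = 1/625.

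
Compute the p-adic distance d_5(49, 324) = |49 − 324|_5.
d_5(49, 324) = 1/25

Step 1 — x − y = 49 − 324 = -275. Step 2 — v_5(-275) = 2 (factor: -275 = −(5^2 · 11); the sign does not affect v_p). Step 3 — |x − y|_5 = 5^{-2} = 1/25.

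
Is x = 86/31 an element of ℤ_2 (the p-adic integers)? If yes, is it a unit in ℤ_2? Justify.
x ∈ ℤ_2 but not a unit; v_2(x) = 1 > 0

ℤ_2 = {x ∈ ℚ_2 : v_2(x) ≥ 0} and ℤ_2^× = {x ∈ ℤ_2 : v_2(x) = 0}. Here v_2(86/31) = v_2(num) − v_2(den) = 1; compare against these criteria.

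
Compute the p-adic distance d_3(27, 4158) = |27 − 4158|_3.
d_3(27, 4158) = 1/243

Step 1 — x − y = 27 − 4158 = -4131. Step 2 — v_3(-4131) = 5 (factor: -4131 = −(3^5 · 17); the sign does not affect v_p). Step 3 — |x − y|_3 = 3^{-5} = 1/243.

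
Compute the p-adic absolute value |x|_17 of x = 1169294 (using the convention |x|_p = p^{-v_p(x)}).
|1169294|_17 = 1/83521

Step 1 — compute v_17(x) by factoring powers of 17 out of the numerator and denominator: v_17(1169294) = 4. Step 2 — apply |x|_p = p^{-v_p(x)} = 17^{-4} = 1/83521.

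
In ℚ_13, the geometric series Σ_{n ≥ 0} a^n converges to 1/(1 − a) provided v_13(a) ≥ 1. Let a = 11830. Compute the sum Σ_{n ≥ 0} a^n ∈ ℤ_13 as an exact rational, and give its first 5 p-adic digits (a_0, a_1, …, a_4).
Σ a^n = 1/(1 − a) = -1/11829;  first 5 digits = (1, 0, 5, 5, 12)

v_13(a) = 2 ≥ 1, so the series converges in ℤ_13 to 1/(1 − a) = 1/(1 − 11830) = -1/11829. Expand this rational in ℤ_13: compute digits iteratively via d_i = x_i mod 13, x_{i+1} = (x_i − d_i)/13. The first 5 digits are (1, 0, 5, 5, 12).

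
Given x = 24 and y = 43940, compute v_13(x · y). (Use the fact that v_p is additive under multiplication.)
v_13(1054560) = 3

v_p(x) = 0 (factor: 24 = 13^0 · 24); v_p(y) = 3 (factor: 43940 = 13^3 · 20). Additivity: v_p(xy) = v_p(x) + v_p(y) = 0 + 3 = 3. (Direct check: xy = 1054560 = 13^3 · (480).)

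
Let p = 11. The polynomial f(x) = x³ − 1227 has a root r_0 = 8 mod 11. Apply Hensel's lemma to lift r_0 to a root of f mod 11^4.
r_3 = 8984 (mod 14641)

Hensel: r_{i+1} = r_i − f(r_i)/f′(r_i) mod 11^{i+2}, where f′(x) = 3x². Iterate:
  r_0 = 8 (mod 11)
  r_1 = 30 (mod 121)
  r_2 = 998 (mod 1331)
  r_3 = 8984 (mod 14641)
Final: r = 8984 with f(r) ≡ 0 mod 11^4.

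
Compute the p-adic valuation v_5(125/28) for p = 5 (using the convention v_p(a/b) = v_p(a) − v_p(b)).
v_5(125/28) = 3

Factor powers of 5 from the numerator and denominator of the reduced fraction: 125 = 5^3 · 1 and 28 = 5^0 · 28. Apply v_p(a/b) = v_p(a) − v_p(b): v_5(125/28) = 3 − 0 = 3.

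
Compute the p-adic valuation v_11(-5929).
v_11(-5929) = 2

v_11(n) is the largest exponent k such that 11^k divides n. Factor out: -5929 = -11^2 · 49. (Sign doesn't affect v_p.) So v_11(-5929) = 2.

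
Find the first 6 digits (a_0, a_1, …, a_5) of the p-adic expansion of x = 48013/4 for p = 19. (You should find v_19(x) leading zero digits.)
(a_0, …, a_5) = (0, 0, 0, 16, 4, 14)

v_19(48013/4) = 3, so a_0 = ... = a_2 = 0. Factor out: x = 19^3 · u with u = 7/4 a unit in ℤ_19. Expand u iteratively via a_{v+i} = u_i mod 19, u_{i+1} = (u_i − a_{v+i})/19:
  u_0 = 7/4;  a_3 = 16;  u_1 = (u_0 − 16)/19 = -3/4
  u_1 = -3/4;  a_4 = 4;  u_2 = (u_1 − 4)/19 = -1/4
  u_2 = -1/4;  a_5 = 14;  u_3 = (u_2 − 14)/19 = -3/4
Digits: (0, 0, 0, 16, 4, 14).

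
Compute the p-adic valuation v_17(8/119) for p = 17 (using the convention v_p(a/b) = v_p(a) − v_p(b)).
v_17(8/119) = -1

Factor powers of 17 from the numerator and denominator of the reduced fraction: 8 = 17^0 · 8 and 119 = 17^1 · 7. Apply v_p(a/b) = v_p(a) − v_p(b): v_17(8/119) = 0 − 1 = -1.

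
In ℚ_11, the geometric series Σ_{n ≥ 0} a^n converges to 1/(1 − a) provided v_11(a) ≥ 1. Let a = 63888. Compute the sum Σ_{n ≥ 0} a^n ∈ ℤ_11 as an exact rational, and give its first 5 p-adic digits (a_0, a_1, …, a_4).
Σ a^n = 1/(1 − a) = -1/63887;  first 5 digits = (1, 0, 0, 4, 4)

v_11(a) = 3 ≥ 1, so the series converges in ℤ_11 to 1/(1 − a) = 1/(1 − 63888) = -1/63887. Expand this rational in ℤ_11: compute digits iteratively via d_i = x_i mod 11, x_{i+1} = (x_i − d_i)/11. The first 5 digits are (1, 0, 0, 4, 4).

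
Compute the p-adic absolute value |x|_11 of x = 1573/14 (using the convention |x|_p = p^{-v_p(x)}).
|1573/14|_11 = 1/121

Step 1 — compute v_11(x) by factoring powers of 11 out of the numerator and denominator: v_11(1573/14) = 2. Step 2 — apply |x|_p = p^{-v_p(x)} = 11^{-2} = 1/121.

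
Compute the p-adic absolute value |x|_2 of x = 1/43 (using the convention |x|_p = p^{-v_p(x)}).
|1/43|_2 = 1

Step 1 — compute v_2(x) by factoring powers of 2 out of the numerator and denominator: v_2(1/43) = 0. Step 2 — apply |x|_p = p^{-v_p(x)} = 2^{0} = 1.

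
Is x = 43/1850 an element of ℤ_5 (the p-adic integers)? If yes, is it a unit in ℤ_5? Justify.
x ∉ ℤ_5 (v_5(x) = -2 < 0)

ℤ_5 = {x ∈ ℚ_5 : v_5(x) ≥ 0} and ℤ_5^× = {x ∈ ℤ_5 : v_5(x) = 0}. Here v_5(43/1850) = v_5(num) − v_5(den) = -2; compare against these criteria.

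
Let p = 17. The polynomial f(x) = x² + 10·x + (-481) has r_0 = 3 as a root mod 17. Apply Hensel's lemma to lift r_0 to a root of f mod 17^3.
r_2 = 717 (mod 4913)

Hensel: r_{i+1} = r_i − f(r_i)·(f′(r_i))^{-1} mod 17^{i+2}, f′(x) = 2x + 10. Iterate:
  r_0 = 3 (mod 17)
  r_1 = 139 (mod 289)
  r_2 = 717 (mod 4913)
Final: r = 717 satisfies f(r) ≡ 0 mod 17^3.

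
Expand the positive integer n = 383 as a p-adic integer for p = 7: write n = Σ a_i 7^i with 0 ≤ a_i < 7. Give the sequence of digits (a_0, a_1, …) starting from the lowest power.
(a_0, a_1, …) = (5, 5, 0, 1)

Repeated division by 7 gives the digits low-to-high: 383 = 5 + 5·7^1 + 1·7^3. Digit sequence: (5, 5, 0, 1).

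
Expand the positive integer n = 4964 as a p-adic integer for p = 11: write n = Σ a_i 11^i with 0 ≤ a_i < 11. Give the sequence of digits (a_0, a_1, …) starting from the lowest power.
(a_0, a_1, …) = (3, 0, 8, 3)

Repeated division by 11 gives the digits low-to-high: 4964 = 3 + 8·11^2 + 3·11^3. Digit sequence: (3, 0, 8, 3).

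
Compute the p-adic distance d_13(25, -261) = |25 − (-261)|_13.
d_13(25, -261) = 1/13

Step 1 — x − y = 25 − (-261) = 286. Step 2 — v_13(286) = 1 (factor: 286 = (13^1 · 22); the sign does not affect v_p). Step 3 — |x − y|_13 = 13^{-1} = 1/13.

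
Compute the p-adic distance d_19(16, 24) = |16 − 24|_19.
d_19(16, 24) = 1

Step 1 — x − y = 16 − 24 = -8. Step 2 — v_19(-8) = 0 (factor: -8 = −(19^0 · 8); the sign does not affect v_p). Step 3 — |x − y|_19 = 19^{0} = 1.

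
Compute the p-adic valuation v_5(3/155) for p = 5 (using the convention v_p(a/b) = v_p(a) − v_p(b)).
v_5(3/155) = -1

Factor powers of 5 from the numerator and denominator of the reduced fraction: 3 = 5^0 · 3 and 155 = 5^1 · 31. Apply v_p(a/b) = v_p(a) − v_p(b): v_5(3/155) = 0 − 1 = -1.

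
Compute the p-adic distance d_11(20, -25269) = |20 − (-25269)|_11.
d_11(20, -25269) = 1/1331

Step 1 — x − y = 20 − (-25269) = 25289. Step 2 — v_11(25289) = 3 (factor: 25289 = (11^3 · 19); the sign does not affect v_p). Step 3 — |x − y|_11 = 11^{-3} = 1/1331.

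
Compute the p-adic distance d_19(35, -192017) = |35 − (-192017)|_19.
d_19(35, -192017) = 1/6859

Step 1 — x − y = 35 − (-192017) = 192052. Step 2 — v_19(192052) = 3 (factor: 192052 = (19^3 · 28); the sign does not affect v_p). Step 3 — |x − y|_19 = 19^{-3} = 1/6859.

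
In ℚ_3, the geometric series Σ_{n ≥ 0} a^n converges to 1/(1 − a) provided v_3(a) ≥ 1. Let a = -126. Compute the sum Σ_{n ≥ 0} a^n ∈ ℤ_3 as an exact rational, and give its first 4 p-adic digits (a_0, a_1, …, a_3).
Σ a^n = 1/(1 − a) = 1/127;  first 4 digits = (1, 0, 1, 1)

v_3(a) = 2 ≥ 1, so the series converges in ℤ_3 to 1/(1 − a) = 1/(1 − (-126)) = 1/127. Expand this rational in ℤ_3: compute digits iteratively via d_i = x_i mod 3, x_{i+1} = (x_i − d_i)/3. The first 4 digits are (1, 0, 1, 1).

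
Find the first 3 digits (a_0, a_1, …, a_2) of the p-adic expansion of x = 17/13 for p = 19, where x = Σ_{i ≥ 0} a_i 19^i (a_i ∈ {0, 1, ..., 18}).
(a_0, …, a_2) = (13, 14, 8)

v_19(17/13) = 0 (numerator and denominator both coprime to 19), so x ∈ ℤ_19^×. Compute digits iteratively via a_i = x_i mod 19, x_{i+1} = (x_i − a_i)/19, with x_0 = x:
  x_0 = 17/13;  a_0 = 13;  x_1 = (x_0 − 13)/19 = -8/13
  x_1 = -8/13;  a_1 = 14;  x_2 = (x_1 − 14)/19 = -10/13
  x_2 = -10/13;  a_2 = 8;  x_3 = (x_2 − 8)/19 = -6/13
Digits: (13, 14, 8).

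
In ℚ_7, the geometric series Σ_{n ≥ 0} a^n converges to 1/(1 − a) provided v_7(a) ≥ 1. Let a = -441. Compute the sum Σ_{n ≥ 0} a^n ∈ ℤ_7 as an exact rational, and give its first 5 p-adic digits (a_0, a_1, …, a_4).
Σ a^n = 1/(1 − a) = 1/442;  first 5 digits = (1, 0, 5, 5, 3)

v_7(a) = 2 ≥ 1, so the series converges in ℤ_7 to 1/(1 − a) = 1/(1 − (-441)) = 1/442. Expand this rational in ℤ_7: compute digits iteratively via d_i = x_i mod 7, x_{i+1} = (x_i − d_i)/7. The first 5 digits are (1, 0, 5, 5, 3).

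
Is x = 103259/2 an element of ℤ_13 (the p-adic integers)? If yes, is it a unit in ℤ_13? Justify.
x ∈ ℤ_13 but not a unit; v_13(x) = 3 > 0

ℤ_13 = {x ∈ ℚ_13 : v_13(x) ≥ 0} and ℤ_13^× = {x ∈ ℤ_13 : v_13(x) = 0}. Here v_13(103259/2) = v_13(num) − v_13(den) = 3; compare against these criteria.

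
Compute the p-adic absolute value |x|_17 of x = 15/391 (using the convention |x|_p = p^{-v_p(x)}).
|15/391|_17 = 17

Step 1 — compute v_17(x) by factoring powers of 17 out of the numerator and denominator: v_17(15/391) = -1. Step 2 — apply |x|_p = p^{-v_p(x)} = 17^{1} = 17.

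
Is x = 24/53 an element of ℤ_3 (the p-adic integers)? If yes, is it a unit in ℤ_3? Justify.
x ∈ ℤ_3 but not a unit; v_3(x) = 1 > 0

ℤ_3 = {x ∈ ℚ_3 : v_3(x) ≥ 0} and ℤ_3^× = {x ∈ ℤ_3 : v_3(x) = 0}. Here v_3(24/53) = v_3(num) − v_3(den) = 1; compare against these criteria.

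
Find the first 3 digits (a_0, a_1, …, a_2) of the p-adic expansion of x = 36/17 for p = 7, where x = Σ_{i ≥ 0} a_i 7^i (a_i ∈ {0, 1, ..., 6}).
(a_0, …, a_2) = (5, 0, 2)

v_7(36/17) = 0 (numerator and denominator both coprime to 7), so x ∈ ℤ_7^×. Compute digits iteratively via a_i = x_i mod 7, x_{i+1} = (x_i − a_i)/7, with x_0 = x:
  x_0 = 36/17;  a_0 = 5;  x_1 = (x_0 − 5)/7 = -7/17
  x_1 = -7/17;  a_1 = 0;  x_2 = (x_1 − 0)/7 = -1/17
  x_2 = -1/17;  a_2 = 2;  x_3 = (x_2 − 2)/7 = -5/17
Digits: (5, 0, 2).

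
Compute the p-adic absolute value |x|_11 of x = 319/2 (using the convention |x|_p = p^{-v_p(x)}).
|319/2|_11 = 1/11

Step 1 — compute v_11(x) by factoring powers of 11 out of the numerator and denominator: v_11(319/2) = 1. Step 2 — apply |x|_p = p^{-v_p(x)} = 11^{-1} = 1/11.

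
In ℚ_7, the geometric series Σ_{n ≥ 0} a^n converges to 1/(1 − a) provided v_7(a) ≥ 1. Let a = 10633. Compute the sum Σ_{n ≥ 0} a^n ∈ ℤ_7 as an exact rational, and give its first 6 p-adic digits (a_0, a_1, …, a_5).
Σ a^n = 1/(1 − a) = -1/10632;  first 6 digits = (1, 0, 0, 3, 4, 0)

v_7(a) = 3 ≥ 1, so the series converges in ℤ_7 to 1/(1 − a) = 1/(1 − 10633) = -1/10632. Expand this rational in ℤ_7: compute digits iteratively via d_i = x_i mod 7, x_{i+1} = (x_i − d_i)/7. The first 6 digits are (1, 0, 0, 3, 4, 0).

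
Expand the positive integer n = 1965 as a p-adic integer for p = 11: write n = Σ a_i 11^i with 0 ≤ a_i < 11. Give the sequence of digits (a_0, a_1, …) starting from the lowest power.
(a_0, a_1, …) = (7, 2, 5, 1)

Repeated division by 11 gives the digits low-to-high: 1965 = 7 + 2·11^1 + 5·11^2 + 1·11^3. Digit sequence: (7, 2, 5, 1).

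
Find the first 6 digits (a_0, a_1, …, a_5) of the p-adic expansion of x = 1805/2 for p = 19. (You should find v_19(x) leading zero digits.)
(a_0, …, a_5) = (0, 0, 12, 9, 9, 9)

v_19(1805/2) = 2, so a_0 = ... = a_1 = 0. Factor out: x = 19^2 · u with u = 5/2 a unit in ℤ_19. Expand u iteratively via a_{v+i} = u_i mod 19, u_{i+1} = (u_i − a_{v+i})/19:
  u_0 = 5/2;  a_2 = 12;  u_1 = (u_0 − 12)/19 = -1/2
  u_1 = -1/2;  a_3 = 9;  u_2 = (u_1 − 9)/19 = -1/2
  u_2 = -1/2;  a_4 = 9;  u_3 = (u_2 − 9)/19 = -1/2
  u_3 = -1/2;  a_5 = 9;  u_4 = (u_3 − 9)/19 = -1/2
Digits: (0, 0, 12, 9, 9, 9).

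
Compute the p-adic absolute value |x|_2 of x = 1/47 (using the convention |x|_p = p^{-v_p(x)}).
|1/47|_2 = 1

Step 1 — compute v_2(x) by factoring powers of 2 out of the numerator and denominator: v_2(1/47) = 0. Step 2 — apply |x|_p = p^{-v_p(x)} = 2^{0} = 1.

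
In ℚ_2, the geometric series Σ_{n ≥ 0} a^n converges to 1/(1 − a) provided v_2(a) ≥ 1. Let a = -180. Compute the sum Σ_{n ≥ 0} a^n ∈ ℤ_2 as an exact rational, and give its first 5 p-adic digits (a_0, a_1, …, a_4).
Σ a^n = 1/(1 − a) = 1/181;  first 5 digits = (1, 0, 1, 1, 1)

v_2(a) = 2 ≥ 1, so the series converges in ℤ_2 to 1/(1 − a) = 1/(1 − (-180)) = 1/181. Expand this rational in ℤ_2: compute digits iteratively via d_i = x_i mod 2, x_{i+1} = (x_i − d_i)/2. The first 5 digits are (1, 0, 1, 1, 1).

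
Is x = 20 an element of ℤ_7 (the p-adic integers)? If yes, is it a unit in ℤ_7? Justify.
x ∈ ℤ_7^× (unit); v_7(x) = 0

ℤ_7 = {x ∈ ℚ_7 : v_7(x) ≥ 0} and ℤ_7^× = {x ∈ ℤ_7 : v_7(x) = 0}. Here v_7(20) = v_7(num) − v_7(den) = 0; compare against these criteria.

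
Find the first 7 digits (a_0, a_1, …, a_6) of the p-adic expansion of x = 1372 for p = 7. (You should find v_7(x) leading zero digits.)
(a_0, …, a_6) = (0, 0, 0, 4, 0, 0, 0)

v_7(1372) = 3, so a_0 = ... = a_2 = 0. Factor out: x = 7^3 · u with u = 4 a unit in ℤ_7. Expand u iteratively via a_{v+i} = u_i mod 7, u_{i+1} = (u_i − a_{v+i})/7:
  u_0 = 4;  a_3 = 4;  u_1 = (u_0 − 4)/7 = 0
  u_1 = 0;  a_4 = 0;  u_2 = (u_1 − 0)/7 = 0
  u_2 = 0;  a_5 = 0;  u_3 = (u_2 − 0)/7 = 0
  u_3 = 0;  a_6 = 0;  u_4 = (u_3 − 0)/7 = 0
Digits: (0, 0, 0, 4, 0, 0, 0).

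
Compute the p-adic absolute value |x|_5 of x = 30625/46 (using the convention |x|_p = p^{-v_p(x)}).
|30625/46|_5 = 1/625

Step 1 — compute v_5(x) by factoring powers of 5 out of the numerator and denominator: v_5(30625/46) = 4. Step 2 — apply |x|_p = p^{-v_p(x)} = 5^{-4} = 1/625.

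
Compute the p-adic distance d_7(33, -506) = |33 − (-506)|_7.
d_7(33, -506) = 1/49

Step 1 — x − y = 33 − (-506) = 539. Step 2 — v_7(539) = 2 (factor: 539 = (7^2 · 11); the sign does not affect v_p). Step 3 — |x − y|_7 = 7^{-2} = 1/49.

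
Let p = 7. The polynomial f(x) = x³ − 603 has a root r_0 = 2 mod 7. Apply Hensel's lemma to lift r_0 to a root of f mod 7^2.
r_1 = 23 (mod 49)

Hensel: r_{i+1} = r_i − f(r_i)/f′(r_i) mod 7^{i+2}, where f′(x) = 3x². Iterate:
  r_0 = 2 (mod 7)
  r_1 = 23 (mod 49)
Final: r = 23 with f(r) ≡ 0 mod 7^2.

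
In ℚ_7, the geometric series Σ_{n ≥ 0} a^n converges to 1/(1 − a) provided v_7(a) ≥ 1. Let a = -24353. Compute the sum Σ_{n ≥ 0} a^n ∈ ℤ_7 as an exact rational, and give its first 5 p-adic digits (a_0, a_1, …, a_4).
Σ a^n = 1/(1 − a) = 1/24354;  first 5 digits = (1, 0, 0, 6, 3)

v_7(a) = 3 ≥ 1, so the series converges in ℤ_7 to 1/(1 − a) = 1/(1 − (-24353)) = 1/24354. Expand this rational in ℤ_7: compute digits iteratively via d_i = x_i mod 7, x_{i+1} = (x_i − d_i)/7. The first 5 digits are (1, 0, 0, 6, 3).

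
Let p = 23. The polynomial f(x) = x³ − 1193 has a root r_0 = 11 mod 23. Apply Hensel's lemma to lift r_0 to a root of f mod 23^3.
r_2 = 10407 (mod 12167)

Hensel: r_{i+1} = r_i − f(r_i)/f′(r_i) mod 23^{i+2}, where f′(x) = 3x². Iterate:
  r_0 = 11 (mod 23)
  r_1 = 356 (mod 529)
  r_2 = 10407 (mod 12167)
Final: r = 10407 with f(r) ≡ 0 mod 23^3.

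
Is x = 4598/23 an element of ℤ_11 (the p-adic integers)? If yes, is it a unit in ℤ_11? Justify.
x ∈ ℤ_11 but not a unit; v_11(x) = 2 > 0

ℤ_11 = {x ∈ ℚ_11 : v_11(x) ≥ 0} and ℤ_11^× = {x ∈ ℤ_11 : v_11(x) = 0}. Here v_11(4598/23) = v_11(num) − v_11(den) = 2; compare against these criteria.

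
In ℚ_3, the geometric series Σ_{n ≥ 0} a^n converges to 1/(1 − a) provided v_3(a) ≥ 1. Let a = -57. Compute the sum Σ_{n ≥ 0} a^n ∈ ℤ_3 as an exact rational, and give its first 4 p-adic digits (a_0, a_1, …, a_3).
Σ a^n = 1/(1 − a) = 1/58;  first 4 digits = (1, 2, 0, 0)

v_3(a) = 1 ≥ 1, so the series converges in ℤ_3 to 1/(1 − a) = 1/(1 − (-57)) = 1/58. Expand this rational in ℤ_3: compute digits iteratively via d_i = x_i mod 3, x_{i+1} = (x_i − d_i)/3. The first 4 digits are (1, 2, 0, 0).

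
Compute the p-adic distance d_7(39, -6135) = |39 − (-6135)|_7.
d_7(39, -6135) = 1/343

Step 1 — x − y = 39 − (-6135) = 6174. Step 2 — v_7(6174) = 3 (factor: 6174 = (7^3 · 18); the sign does not affect v_p). Step 3 — |x − y|_7 = 7^{-3} = 1/343.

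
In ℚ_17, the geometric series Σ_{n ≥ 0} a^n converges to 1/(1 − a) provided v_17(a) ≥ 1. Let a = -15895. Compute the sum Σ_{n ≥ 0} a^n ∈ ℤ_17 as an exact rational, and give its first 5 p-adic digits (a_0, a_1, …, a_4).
Σ a^n = 1/(1 − a) = 1/15896;  first 5 digits = (1, 0, 13, 13, 15)

v_17(a) = 2 ≥ 1, so the series converges in ℤ_17 to 1/(1 − a) = 1/(1 − (-15895)) = 1/15896. Expand this rational in ℤ_17: compute digits iteratively via d_i = x_i mod 17, x_{i+1} = (x_i − d_i)/17. The first 5 digits are (1, 0, 13, 13, 15).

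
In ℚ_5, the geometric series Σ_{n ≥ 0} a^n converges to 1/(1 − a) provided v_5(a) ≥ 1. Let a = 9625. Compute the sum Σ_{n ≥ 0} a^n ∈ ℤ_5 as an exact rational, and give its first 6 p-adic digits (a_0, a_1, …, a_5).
Σ a^n = 1/(1 − a) = -1/9624;  first 6 digits = (1, 0, 0, 2, 0, 3)

v_5(a) = 3 ≥ 1, so the series converges in ℤ_5 to 1/(1 − a) = 1/(1 − 9625) = -1/9624. Expand this rational in ℤ_5: compute digits iteratively via d_i = x_i mod 5, x_{i+1} = (x_i − d_i)/5. The first 6 digits are (1, 0, 0, 2, 0, 3).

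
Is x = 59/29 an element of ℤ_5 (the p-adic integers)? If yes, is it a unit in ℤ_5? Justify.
x ∈ ℤ_5^× (unit); v_5(x) = 0

ℤ_5 = {x ∈ ℚ_5 : v_5(x) ≥ 0} and ℤ_5^× = {x ∈ ℤ_5 : v_5(x) = 0}. Here v_5(59/29) = v_5(num) − v_5(den) = 0; compare against these criteria.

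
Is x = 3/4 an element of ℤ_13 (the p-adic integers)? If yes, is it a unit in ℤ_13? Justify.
x ∈ ℤ_13^× (unit); v_13(x) = 0

ℤ_13 = {x ∈ ℚ_13 : v_13(x) ≥ 0} and ℤ_13^× = {x ∈ ℤ_13 : v_13(x) = 0}. Here v_13(3/4) = v_13(num) − v_13(den) = 0; compare against these criteria.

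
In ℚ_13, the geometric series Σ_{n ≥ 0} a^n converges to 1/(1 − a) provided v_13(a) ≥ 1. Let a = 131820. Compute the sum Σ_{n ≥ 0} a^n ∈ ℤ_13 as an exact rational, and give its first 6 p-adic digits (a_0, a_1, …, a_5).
Σ a^n = 1/(1 − a) = -1/131819;  first 6 digits = (1, 0, 0, 8, 4, 0)

v_13(a) = 3 ≥ 1, so the series converges in ℤ_13 to 1/(1 − a) = 1/(1 − 131820) = -1/131819. Expand this rational in ℤ_13: compute digits iteratively via d_i = x_i mod 13, x_{i+1} = (x_i − d_i)/13. The first 6 digits are (1, 0, 0, 8, 4, 0).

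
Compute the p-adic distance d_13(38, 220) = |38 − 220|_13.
d_13(38, 220) = 1/13

Step 1 — x − y = 38 − 220 = -182. Step 2 — v_13(-182) = 1 (factor: -182 = −(13^1 · 14); the sign does not affect v_p). Step 3 — |x − y|_13 = 13^{-1} = 1/13.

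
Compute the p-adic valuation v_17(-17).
v_17(-17) = 1

v_17(n) is the largest exponent k such that 17^k divides n. Factor out: -17 = -17^1 · 1. (Sign doesn't affect v_p.) So v_17(-17) = 1.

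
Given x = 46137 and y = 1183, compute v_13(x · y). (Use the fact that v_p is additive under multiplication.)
v_13(54580071) = 5

v_p(x) = 3 (factor: 46137 = 13^3 · 21); v_p(y) = 2 (factor: 1183 = 13^2 · 7). Additivity: v_p(xy) = v_p(x) + v_p(y) = 3 + 2 = 5. (Direct check: xy = 54580071 = 13^5 · (147).)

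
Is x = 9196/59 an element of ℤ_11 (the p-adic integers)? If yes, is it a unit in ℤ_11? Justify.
x ∈ ℤ_11 but not a unit; v_11(x) = 2 > 0

ℤ_11 = {x ∈ ℚ_11 : v_11(x) ≥ 0} and ℤ_11^× = {x ∈ ℤ_11 : v_11(x) = 0}. Here v_11(9196/59) = v_11(num) − v_11(den) = 2; compare against these criteria.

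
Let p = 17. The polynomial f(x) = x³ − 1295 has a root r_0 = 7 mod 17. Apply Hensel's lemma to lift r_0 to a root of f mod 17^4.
r_3 = 16225 (mod 83521)

Hensel: r_{i+1} = r_i − f(r_i)/f′(r_i) mod 17^{i+2}, where f′(x) = 3x². Iterate:
  r_0 = 7 (mod 17)
  r_1 = 41 (mod 289)
  r_2 = 1486 (mod 4913)
  r_3 = 16225 (mod 83521)
Final: r = 16225 with f(r) ≡ 0 mod 17^4.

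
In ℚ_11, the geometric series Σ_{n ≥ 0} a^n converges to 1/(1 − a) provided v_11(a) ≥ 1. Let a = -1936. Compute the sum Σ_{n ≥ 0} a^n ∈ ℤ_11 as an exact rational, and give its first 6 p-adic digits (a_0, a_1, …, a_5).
Σ a^n = 1/(1 − a) = 1/1937;  first 6 digits = (1, 0, 6, 9, 2, 1)

v_11(a) = 2 ≥ 1, so the series converges in ℤ_11 to 1/(1 − a) = 1/(1 − (-1936)) = 1/1937. Expand this rational in ℤ_11: compute digits iteratively via d_i = x_i mod 11, x_{i+1} = (x_i − d_i)/11. The first 6 digits are (1, 0, 6, 9, 2, 1).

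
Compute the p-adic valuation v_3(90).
v_3(90) = 2

v_3(n) is the largest exponent k such that 3^k divides n. Factor out: 90 = 3^2 · 10. (Sign doesn't affect v_p.) So v_3(90) = 2.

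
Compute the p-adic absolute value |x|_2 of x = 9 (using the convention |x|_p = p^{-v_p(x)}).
|9|_2 = 1

Step 1 — compute v_2(x) by factoring powers of 2 out of the numerator and denominator: v_2(9) = 0. Step 2 — apply |x|_p = p^{-v_p(x)} = 2^{0} = 1.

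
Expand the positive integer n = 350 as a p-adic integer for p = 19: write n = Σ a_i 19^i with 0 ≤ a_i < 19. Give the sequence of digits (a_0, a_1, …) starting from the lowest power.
(a_0, a_1, …) = (8, 18)

Repeated division by 19 gives the digits low-to-high: 350 = 8 + 18·19^1. Digit sequence: (8, 18).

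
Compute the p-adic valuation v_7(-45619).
v_7(-45619) = 4

v_7(n) is the largest exponent k such that 7^k divides n. Factor out: -45619 = -7^4 · 19. (Sign doesn't affect v_p.) So v_7(-45619) = 4.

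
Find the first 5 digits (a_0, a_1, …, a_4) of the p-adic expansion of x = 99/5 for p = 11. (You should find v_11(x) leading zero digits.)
(a_0, …, a_4) = (0, 4, 2, 2, 2)

v_11(99/5) = 1, so a_0 = ... = a_0 = 0. Factor out: x = 11^1 · u with u = 9/5 a unit in ℤ_11. Expand u iteratively via a_{v+i} = u_i mod 11, u_{i+1} = (u_i − a_{v+i})/11:
  u_0 = 9/5;  a_1 = 4;  u_1 = (u_0 − 4)/11 = -1/5
  u_1 = -1/5;  a_2 = 2;  u_2 = (u_1 − 2)/11 = -1/5
  u_2 = -1/5;  a_3 = 2;  u_3 = (u_2 − 2)/11 = -1/5
  u_3 = -1/5;  a_4 = 2;  u_4 = (u_3 − 2)/11 = -1/5
Digits: (0, 4, 2, 2, 2).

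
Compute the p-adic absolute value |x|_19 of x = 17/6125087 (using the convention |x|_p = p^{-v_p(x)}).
|17/6125087|_19 = 130321

Step 1 — compute v_19(x) by factoring powers of 19 out of the numerator and denominator: v_19(17/6125087) = -4. Step 2 — apply |x|_p = p^{-v_p(x)} = 19^{4} = 130321.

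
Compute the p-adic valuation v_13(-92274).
v_13(-92274) = 3

v_13(n) is the largest exponent k such that 13^k divides n. Factor out: -92274 = -13^3 · 42. (Sign doesn't affect v_p.) So v_13(-92274) = 3.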